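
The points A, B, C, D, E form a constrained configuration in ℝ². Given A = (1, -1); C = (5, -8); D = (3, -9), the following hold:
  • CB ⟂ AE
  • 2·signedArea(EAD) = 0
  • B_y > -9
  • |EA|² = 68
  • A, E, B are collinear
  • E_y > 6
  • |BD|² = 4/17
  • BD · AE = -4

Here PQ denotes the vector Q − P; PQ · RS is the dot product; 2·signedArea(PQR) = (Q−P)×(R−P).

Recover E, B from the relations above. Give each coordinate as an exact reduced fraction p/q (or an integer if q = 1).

1. E_x = -1  [line 8·x + 2·y + -6 = 0 ∩ |EA|² = 68]
2. E_y = 7  [line 8·x + 2·y + -6 = 0 ∩ |EA|² = 68]
   → E = (-1, 7)
3. B_x = 49/17  [A, E, B are collinear ∩ CB ⟂ AE]
4. B_y = -145/17  [A, E, B are collinear ∩ CB ⟂ AE]
   → B = (49/17, -145/17)

B = (49/17, -145/17)
E = (-1, 7)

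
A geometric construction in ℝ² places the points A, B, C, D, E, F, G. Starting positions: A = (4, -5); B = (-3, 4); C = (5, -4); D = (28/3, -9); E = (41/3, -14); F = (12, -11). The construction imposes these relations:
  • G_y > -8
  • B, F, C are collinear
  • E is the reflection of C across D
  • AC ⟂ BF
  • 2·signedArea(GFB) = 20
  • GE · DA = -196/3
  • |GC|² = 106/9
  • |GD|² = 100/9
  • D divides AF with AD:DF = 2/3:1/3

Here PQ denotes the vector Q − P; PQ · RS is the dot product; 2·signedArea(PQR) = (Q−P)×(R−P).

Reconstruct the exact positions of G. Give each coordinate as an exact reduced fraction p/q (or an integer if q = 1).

1. G_x = 20/3  [2·signedArea(GFB) = 20 ∩ GE · DA = -196/3]
2. G_y = -7  [2·signedArea(GFB) = 20 ∩ GE · DA = -196/3]
   → G = (20/3, -7)

G = (20/3, -7)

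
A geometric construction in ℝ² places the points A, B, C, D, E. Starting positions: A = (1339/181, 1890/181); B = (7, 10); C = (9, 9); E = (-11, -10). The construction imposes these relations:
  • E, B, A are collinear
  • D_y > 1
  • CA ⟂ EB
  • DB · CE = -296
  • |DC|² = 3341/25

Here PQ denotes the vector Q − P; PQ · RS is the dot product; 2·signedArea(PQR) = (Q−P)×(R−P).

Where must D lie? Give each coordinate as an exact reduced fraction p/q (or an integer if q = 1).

1. D_x = -1/5  [line 20·x + 19·y + -34 = 0 ∩ |DC|² = 3341/25]
2. D_y = 2  [line 20·x + 19·y + -34 = 0 ∩ |DC|² = 3341/25]
   → D = (-1/5, 2)

D = (-1/5, 2)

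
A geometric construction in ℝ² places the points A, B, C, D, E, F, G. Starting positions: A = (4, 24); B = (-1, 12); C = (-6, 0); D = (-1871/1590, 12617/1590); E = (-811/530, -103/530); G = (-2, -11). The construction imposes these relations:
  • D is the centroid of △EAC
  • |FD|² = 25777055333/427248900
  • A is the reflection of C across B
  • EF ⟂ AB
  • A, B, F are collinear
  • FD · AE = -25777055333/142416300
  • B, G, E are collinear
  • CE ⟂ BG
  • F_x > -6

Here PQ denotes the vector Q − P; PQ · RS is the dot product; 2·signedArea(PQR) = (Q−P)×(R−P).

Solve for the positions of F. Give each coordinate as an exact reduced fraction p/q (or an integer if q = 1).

F = (-96875/17914, 63654/44785)

1. F_x = -96875/17914  [A, B, F are collinear ∩ EF ⟂ AB]
2. F_y = 63654/44785  [A, B, F are collinear ∩ EF ⟂ AB]
   → F = (-96875/17914, 63654/44785)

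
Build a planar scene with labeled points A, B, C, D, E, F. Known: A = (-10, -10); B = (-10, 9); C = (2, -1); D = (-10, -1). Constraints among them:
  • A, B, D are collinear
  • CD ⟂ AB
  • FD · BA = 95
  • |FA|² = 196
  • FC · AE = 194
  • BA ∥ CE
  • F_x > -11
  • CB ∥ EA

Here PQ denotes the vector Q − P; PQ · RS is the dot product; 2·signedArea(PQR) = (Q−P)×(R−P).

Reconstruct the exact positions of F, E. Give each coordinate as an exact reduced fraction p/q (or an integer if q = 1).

1. F_y = 4  [FD · BA = 95]
2. F_x = -10  [|FA|² = 196]
   → F = (-10, 4)
3. E_x = 2  [CB ∥ EA ∩ BA ∥ CE]
4. E_y = -20  [CB ∥ EA ∩ BA ∥ CE]
   → E = (2, -20)

E = (2, -20)
F = (-10, 4)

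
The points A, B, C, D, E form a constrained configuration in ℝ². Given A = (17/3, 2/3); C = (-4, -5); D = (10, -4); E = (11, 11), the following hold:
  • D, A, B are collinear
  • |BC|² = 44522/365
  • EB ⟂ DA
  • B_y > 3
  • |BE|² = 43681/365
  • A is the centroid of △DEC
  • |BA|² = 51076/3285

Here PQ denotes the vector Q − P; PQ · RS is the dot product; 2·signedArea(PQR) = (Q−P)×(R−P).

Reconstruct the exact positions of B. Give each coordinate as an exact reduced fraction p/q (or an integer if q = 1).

1. B_x = 1089/365  [D, A, B are collinear ∩ EB ⟂ DA]
2. B_y = 1298/365  [D, A, B are collinear ∩ EB ⟂ DA]
   → B = (1089/365, 1298/365)

B = (1089/365, 1298/365)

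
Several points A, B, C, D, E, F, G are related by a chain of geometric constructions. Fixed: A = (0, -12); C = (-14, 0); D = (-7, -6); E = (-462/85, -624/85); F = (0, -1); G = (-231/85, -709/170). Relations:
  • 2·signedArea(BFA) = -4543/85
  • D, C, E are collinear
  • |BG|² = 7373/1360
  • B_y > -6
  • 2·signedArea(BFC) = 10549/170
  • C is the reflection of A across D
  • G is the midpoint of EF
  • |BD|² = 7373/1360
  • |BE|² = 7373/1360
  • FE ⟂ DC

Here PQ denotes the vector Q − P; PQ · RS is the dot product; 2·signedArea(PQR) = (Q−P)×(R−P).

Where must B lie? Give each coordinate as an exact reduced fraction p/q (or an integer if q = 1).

B = (-413/85, -1729/340)

1. B_x = -413/85  [2·signedArea(BFC) = 10549/170 ∩ 2·signedArea(BFA) = -4543/85]
2. B_y = -1729/340  [2·signedArea(BFC) = 10549/170 ∩ 2·signedArea(BFA) = -4543/85]
   → B = (-413/85, -1729/340)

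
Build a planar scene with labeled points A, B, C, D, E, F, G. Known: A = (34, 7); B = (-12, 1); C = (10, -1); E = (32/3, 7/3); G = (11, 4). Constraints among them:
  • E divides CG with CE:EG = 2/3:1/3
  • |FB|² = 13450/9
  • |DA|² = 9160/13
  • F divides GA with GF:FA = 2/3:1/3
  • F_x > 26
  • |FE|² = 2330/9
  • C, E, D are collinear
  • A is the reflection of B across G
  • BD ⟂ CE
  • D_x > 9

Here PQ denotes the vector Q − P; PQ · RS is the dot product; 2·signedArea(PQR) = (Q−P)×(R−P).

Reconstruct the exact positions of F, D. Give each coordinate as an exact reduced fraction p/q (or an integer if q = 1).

D = (124/13, -43/13)
F = (79/3, 6)

1. F_x = 79/3  [F divides GA with GF:FA = 2/3:1/3]
2. F_y = 6  [F divides GA with GF:FA = 2/3:1/3]
   → F = (79/3, 6)
3. D_x = 124/13  [C, E, D are collinear ∩ BD ⟂ CE]
4. D_y = -43/13  [C, E, D are collinear ∩ BD ⟂ CE]
   → D = (124/13, -43/13)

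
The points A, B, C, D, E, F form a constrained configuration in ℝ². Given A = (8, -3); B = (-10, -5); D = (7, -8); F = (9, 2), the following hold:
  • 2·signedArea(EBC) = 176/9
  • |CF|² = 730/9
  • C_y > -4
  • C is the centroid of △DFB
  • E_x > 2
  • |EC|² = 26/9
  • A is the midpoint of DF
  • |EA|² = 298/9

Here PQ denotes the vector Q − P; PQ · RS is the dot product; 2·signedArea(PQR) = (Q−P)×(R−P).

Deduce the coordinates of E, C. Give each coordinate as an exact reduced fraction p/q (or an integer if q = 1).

1. C_x = 2  [C is the centroid of △DFB]
2. C_y = -11/3  [C is the centroid of △DFB]
   → C = (2, -11/3)
3. E_x = 7/3  [line -4/3·x + 12·y + 244/9 = 0 ∩ |EC|² = 26/9]
4. E_y = -2  [line -4/3·x + 12·y + 244/9 = 0 ∩ |EC|² = 26/9]
   → E = (7/3, -2)

C = (2, -11/3)
E = (7/3, -2)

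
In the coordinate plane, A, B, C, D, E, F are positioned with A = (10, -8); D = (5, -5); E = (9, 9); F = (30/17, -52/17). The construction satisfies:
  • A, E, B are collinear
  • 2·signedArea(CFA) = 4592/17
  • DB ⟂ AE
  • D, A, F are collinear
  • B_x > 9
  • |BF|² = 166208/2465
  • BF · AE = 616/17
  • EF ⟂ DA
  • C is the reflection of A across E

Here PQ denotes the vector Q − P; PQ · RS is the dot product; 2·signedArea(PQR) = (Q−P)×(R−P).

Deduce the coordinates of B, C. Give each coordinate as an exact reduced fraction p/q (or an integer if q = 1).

1. B_x = 1422/145  [A, E, B are collinear ∩ DB ⟂ AE]
2. B_y = -684/145  [A, E, B are collinear ∩ DB ⟂ AE]
   → B = (1422/145, -684/145)
3. C_x = 8  [C is the reflection of A across E]
4. C_y = 26  [C is the reflection of A across E]
   → C = (8, 26)

B = (1422/145, -684/145)
C = (8, 26)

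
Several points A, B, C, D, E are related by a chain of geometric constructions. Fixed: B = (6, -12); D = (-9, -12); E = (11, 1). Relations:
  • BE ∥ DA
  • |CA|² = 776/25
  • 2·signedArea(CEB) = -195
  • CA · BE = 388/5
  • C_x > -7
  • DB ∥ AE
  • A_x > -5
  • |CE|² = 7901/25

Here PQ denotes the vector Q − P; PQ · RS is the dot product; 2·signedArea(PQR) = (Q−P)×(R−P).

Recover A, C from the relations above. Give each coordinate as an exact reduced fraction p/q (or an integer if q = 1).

A = (-4, 1)
C = (-6, -21/5)

1. A_x = -4  [DB ∥ AE ∩ BE ∥ DA]
2. A_y = 1  [DB ∥ AE ∩ BE ∥ DA]
   → A = (-4, 1)
3. C_x = -6  [CA · BE = 388/5 ∩ 2·signedArea(CEB) = -195]
4. C_y = -21/5  [CA · BE = 388/5 ∩ 2·signedArea(CEB) = -195]
   → C = (-6, -21/5)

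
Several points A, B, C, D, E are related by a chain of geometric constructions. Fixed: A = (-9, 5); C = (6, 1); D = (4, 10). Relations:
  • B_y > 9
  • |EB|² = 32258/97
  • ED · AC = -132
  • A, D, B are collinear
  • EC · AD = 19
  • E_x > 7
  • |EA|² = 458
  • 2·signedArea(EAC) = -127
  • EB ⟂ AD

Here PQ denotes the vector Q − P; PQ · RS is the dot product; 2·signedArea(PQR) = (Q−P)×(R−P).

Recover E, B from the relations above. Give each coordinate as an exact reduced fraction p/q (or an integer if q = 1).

B = (141/97, 875/97)
E = (8, -8)

1. E_x = 8  [2·signedArea(EAC) = -127 ∩ ED · AC = -132]
2. E_y = -8  [2·signedArea(EAC) = -127 ∩ ED · AC = -132]
   → E = (8, -8)
3. B_x = 141/97  [A, D, B are collinear ∩ EB ⟂ AD]
4. B_y = 875/97  [A, D, B are collinear ∩ EB ⟂ AD]
   → B = (141/97, 875/97)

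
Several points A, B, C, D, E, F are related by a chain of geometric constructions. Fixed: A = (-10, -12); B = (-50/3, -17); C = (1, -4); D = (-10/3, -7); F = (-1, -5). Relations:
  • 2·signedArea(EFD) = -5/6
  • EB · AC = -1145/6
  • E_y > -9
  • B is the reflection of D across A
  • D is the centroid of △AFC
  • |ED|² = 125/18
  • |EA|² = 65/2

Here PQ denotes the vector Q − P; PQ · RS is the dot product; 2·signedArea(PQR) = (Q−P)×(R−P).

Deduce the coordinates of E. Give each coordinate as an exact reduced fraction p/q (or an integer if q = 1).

E = (-11/2, -17/2)

1. E_x = -11/2  [EB · AC = -1145/6 ∩ 2·signedArea(EFD) = -5/6]
2. E_y = -17/2  [EB · AC = -1145/6 ∩ 2·signedArea(EFD) = -5/6]
   → E = (-11/2, -17/2)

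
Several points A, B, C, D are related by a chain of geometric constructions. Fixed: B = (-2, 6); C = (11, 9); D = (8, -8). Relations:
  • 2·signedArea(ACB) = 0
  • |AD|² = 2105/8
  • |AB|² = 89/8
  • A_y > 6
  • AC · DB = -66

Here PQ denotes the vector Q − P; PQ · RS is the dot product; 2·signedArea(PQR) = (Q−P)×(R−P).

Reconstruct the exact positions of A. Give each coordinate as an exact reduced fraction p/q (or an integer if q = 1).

1. A_x = 5/4  [2·signedArea(ACB) = 0 ∩ AC · DB = -66]
2. A_y = 27/4  [2·signedArea(ACB) = 0 ∩ AC · DB = -66]
   → A = (5/4, 27/4)

A = (5/4, 27/4)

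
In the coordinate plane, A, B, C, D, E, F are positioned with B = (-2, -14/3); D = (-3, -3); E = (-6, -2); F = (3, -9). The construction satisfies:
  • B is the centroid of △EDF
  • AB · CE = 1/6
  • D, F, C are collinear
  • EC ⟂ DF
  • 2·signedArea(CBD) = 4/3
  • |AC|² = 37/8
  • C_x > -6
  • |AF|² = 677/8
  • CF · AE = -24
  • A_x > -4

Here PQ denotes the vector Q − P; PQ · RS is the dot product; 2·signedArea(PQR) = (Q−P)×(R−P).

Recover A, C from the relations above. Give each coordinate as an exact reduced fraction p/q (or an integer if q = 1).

A = (-15/4, -11/4)
C = (-5, -1)

1. C_x = -5  [D, F, C are collinear ∩ EC ⟂ DF]
2. C_y = -1  [D, F, C are collinear ∩ EC ⟂ DF]
   → C = (-5, -1)
3. A_x = -15/4  [AB · CE = 1/6 ∩ CF · AE = -24]
4. A_y = -11/4  [AB · CE = 1/6 ∩ CF · AE = -24]
   → A = (-15/4, -11/4)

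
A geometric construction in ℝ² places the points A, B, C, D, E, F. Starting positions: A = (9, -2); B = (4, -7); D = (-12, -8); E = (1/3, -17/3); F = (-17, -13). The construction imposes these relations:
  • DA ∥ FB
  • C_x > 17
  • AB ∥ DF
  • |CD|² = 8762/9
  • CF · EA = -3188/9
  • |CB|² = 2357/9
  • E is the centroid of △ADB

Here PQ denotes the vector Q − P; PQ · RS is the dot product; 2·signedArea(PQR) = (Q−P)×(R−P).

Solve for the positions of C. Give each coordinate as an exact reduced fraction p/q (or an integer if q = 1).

1. C_x = 53/3  [line -26/3·x + -11/3·y + 1433/9 = 0 ∩ |CD|² = 8762/9]
2. C_y = 5/3  [line -26/3·x + -11/3·y + 1433/9 = 0 ∩ |CD|² = 8762/9]
   → C = (53/3, 5/3)

C = (53/3, 5/3)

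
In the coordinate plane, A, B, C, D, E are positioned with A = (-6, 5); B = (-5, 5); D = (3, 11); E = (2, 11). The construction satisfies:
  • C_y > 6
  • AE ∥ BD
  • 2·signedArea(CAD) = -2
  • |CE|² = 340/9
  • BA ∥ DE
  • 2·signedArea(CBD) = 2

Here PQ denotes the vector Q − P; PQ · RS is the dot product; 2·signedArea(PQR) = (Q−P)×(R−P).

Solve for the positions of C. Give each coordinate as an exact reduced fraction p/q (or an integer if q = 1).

C = (-8/3, 7)

1. C_x = -8/3  [2·signedArea(CAD) = -2 ∩ 2·signedArea(CBD) = 2]
2. C_y = 7  [2·signedArea(CAD) = -2 ∩ 2·signedArea(CBD) = 2]
   → C = (-8/3, 7)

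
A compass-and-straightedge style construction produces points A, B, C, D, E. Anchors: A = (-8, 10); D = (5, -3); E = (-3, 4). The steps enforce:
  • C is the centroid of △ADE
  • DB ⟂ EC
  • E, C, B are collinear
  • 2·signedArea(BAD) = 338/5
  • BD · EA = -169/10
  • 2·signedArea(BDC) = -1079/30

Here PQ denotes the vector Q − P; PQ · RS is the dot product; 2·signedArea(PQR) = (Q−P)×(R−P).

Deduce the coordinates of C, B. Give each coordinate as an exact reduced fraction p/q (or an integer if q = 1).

1. C_x = -2  [C is the centroid of △ADE]
2. C_y = 11/3  [C is the centroid of △ADE]
   → C = (-2, 11/3)
3. B_x = 63/10  [E, C, B are collinear ∩ DB ⟂ EC]
4. B_y = 9/10  [E, C, B are collinear ∩ DB ⟂ EC]
   → B = (63/10, 9/10)

B = (63/10, 9/10)
C = (-2, 11/3)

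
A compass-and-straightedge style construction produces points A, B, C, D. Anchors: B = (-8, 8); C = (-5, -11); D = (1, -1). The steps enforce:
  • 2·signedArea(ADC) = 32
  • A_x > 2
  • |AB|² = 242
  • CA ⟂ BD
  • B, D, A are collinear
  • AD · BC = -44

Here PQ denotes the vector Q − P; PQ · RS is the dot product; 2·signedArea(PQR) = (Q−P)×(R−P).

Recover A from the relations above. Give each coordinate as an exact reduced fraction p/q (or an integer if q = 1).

A = (3, -3)

1. A_x = 3  [B, D, A are collinear ∩ CA ⟂ BD]
2. A_y = -3  [B, D, A are collinear ∩ CA ⟂ BD]
   → A = (3, -3)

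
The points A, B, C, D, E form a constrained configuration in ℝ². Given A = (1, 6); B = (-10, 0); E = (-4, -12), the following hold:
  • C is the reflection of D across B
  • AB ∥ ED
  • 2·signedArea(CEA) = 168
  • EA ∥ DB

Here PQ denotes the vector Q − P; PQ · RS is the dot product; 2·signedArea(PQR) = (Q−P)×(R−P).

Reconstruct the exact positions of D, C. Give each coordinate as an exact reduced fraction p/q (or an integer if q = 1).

C = (-5, 18)
D = (-15, -18)

1. D_x = -15  [EA ∥ DB ∩ AB ∥ ED]
2. D_y = -18  [EA ∥ DB ∩ AB ∥ ED]
   → D = (-15, -18)
3. C_x = -5  [C is the reflection of D across B]
4. C_y = 18  [C is the reflection of D across B]
   → C = (-5, 18)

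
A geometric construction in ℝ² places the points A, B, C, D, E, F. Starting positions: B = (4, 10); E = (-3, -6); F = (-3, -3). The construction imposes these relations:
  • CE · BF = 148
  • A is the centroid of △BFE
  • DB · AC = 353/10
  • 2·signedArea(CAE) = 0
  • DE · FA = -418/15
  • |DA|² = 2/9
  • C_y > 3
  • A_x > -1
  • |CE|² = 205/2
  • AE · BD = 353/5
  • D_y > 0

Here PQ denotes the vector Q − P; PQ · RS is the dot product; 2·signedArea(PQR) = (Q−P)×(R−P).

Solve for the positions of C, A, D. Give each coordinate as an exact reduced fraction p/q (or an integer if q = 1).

1. C_x = 1/2  [line 7·x + 13·y + -49 = 0 ∩ |CE|² = 205/2]
2. C_y = 7/2  [line 7·x + 13·y + -49 = 0 ∩ |CE|² = 205/2]
   → C = (1/2, 7/2)
3. A_x = -2/3  [2·signedArea(CAE) = 0 ∩ A is the centroid of △BFE]
4. A_y = 1/3  [2·signedArea(CAE) = 0 ∩ A is the centroid of △BFE]
   → A = (-2/3, 1/3)
5. D_x = -1/5  [DE · FA = -418/15 ∩ DB · AC = 353/10]
6. D_y = 2/5  [DE · FA = -418/15 ∩ DB · AC = 353/10]
   → D = (-1/5, 2/5)

A = (-2/3, 1/3)
C = (1/2, 7/2)
D = (-1/5, 2/5)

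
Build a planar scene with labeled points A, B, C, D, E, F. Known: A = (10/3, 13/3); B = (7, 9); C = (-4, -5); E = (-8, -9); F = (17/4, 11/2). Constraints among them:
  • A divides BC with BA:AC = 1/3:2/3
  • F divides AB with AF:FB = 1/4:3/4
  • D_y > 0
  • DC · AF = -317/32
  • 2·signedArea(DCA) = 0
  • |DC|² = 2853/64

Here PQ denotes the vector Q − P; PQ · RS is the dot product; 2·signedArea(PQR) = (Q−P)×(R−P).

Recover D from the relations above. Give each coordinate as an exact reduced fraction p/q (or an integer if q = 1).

1. D_x = 1/8  [2·signedArea(DCA) = 0 ∩ DC · AF = -317/32]
2. D_y = 1/4  [2·signedArea(DCA) = 0 ∩ DC · AF = -317/32]
   → D = (1/8, 1/4)

D = (1/8, 1/4)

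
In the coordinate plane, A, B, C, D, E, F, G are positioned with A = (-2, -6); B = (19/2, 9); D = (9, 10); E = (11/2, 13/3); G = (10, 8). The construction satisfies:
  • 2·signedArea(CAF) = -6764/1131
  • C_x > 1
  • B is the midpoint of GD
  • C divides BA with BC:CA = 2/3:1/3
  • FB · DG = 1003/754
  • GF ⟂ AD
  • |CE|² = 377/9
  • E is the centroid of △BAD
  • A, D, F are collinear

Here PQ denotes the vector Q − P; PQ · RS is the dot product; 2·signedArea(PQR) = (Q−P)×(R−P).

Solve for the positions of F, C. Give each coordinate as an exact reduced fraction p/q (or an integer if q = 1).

C = (11/6, -1)
F = (3162/377, 3434/377)

1. F_x = 3162/377  [A, D, F are collinear ∩ GF ⟂ AD]
2. F_y = 3434/377  [A, D, F are collinear ∩ GF ⟂ AD]
   → F = (3162/377, 3434/377)
3. C_x = 11/6  [C divides BA with BC:CA = 2/3:1/3]
4. C_y = -1  [C divides BA with BC:CA = 2/3:1/3]
   → C = (11/6, -1)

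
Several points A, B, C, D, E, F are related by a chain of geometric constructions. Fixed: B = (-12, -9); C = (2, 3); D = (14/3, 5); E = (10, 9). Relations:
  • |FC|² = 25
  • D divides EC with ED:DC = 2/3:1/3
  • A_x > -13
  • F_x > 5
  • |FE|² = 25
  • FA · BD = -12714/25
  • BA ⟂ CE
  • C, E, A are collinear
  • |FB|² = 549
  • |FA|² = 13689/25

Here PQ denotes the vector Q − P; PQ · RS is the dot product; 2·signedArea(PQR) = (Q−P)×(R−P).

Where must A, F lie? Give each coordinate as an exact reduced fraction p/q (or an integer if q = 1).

A = (-318/25, -201/25)
F = (6, 6)

1. A_x = -318/25  [C, E, A are collinear ∩ BA ⟂ CE]
2. A_y = -201/25  [C, E, A are collinear ∩ BA ⟂ CE]
   → A = (-318/25, -201/25)
3. F_x = 6  [line -50/3·x + -14·y + 184 = 0 ∩ |FA|² = 13689/25]
4. F_y = 6  [line -50/3·x + -14·y + 184 = 0 ∩ |FA|² = 13689/25]
   → F = (6, 6)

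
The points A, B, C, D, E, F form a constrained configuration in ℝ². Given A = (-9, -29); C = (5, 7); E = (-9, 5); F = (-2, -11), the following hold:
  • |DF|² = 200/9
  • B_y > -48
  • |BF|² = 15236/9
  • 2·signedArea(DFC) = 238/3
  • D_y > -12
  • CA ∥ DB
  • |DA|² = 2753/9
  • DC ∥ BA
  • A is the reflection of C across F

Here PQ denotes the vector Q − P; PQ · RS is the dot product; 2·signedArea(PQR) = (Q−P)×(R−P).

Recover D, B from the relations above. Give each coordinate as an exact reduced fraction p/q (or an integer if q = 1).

B = (-62/3, -143/3)
D = (-20/3, -35/3)

1. D_x = -20/3  [line -18·x + 7·y + -115/3 = 0 ∩ |DA|² = 2753/9]
2. D_y = -35/3  [line -18·x + 7·y + -115/3 = 0 ∩ |DA|² = 2753/9]
   → D = (-20/3, -35/3)
3. B_x = -62/3  [DC ∥ BA ∩ CA ∥ DB]
4. B_y = -143/3  [DC ∥ BA ∩ CA ∥ DB]
   → B = (-62/3, -143/3)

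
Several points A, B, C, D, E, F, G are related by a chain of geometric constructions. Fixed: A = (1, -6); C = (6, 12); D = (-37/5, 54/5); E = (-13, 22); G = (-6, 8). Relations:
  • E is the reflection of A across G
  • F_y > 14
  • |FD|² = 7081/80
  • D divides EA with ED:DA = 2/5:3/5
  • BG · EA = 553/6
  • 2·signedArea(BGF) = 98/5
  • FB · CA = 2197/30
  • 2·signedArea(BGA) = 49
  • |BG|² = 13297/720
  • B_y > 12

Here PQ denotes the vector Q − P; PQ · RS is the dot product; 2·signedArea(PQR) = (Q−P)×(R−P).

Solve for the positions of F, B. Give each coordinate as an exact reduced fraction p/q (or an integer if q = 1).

B = (-271/60, 361/30)
F = (5/4, 29/2)

1. B_x = -271/60  [2·signedArea(BGA) = 49 ∩ BG · EA = 553/6]
2. B_y = 361/30  [2·signedArea(BGA) = 49 ∩ BG · EA = 553/6]
   → B = (-271/60, 361/30)
3. F_x = 5/4  [FB · CA = 2197/30 ∩ 2·signedArea(BGF) = 98/5]
4. F_y = 29/2  [FB · CA = 2197/30 ∩ 2·signedArea(BGF) = 98/5]
   → F = (5/4, 29/2)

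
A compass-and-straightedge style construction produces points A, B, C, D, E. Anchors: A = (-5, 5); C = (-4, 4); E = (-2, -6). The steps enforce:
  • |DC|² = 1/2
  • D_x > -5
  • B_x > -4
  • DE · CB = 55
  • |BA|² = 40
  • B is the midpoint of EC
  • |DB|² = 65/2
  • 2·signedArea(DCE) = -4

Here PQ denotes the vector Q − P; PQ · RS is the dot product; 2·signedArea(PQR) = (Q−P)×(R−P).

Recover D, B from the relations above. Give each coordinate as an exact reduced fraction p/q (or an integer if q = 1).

1. B_x = -3  [B is the midpoint of EC]
2. B_y = -1  [B is the midpoint of EC]
   → B = (-3, -1)
3. D_x = -9/2  [2·signedArea(DCE) = -4 ∩ DE · CB = 55]
4. D_y = 9/2  [2·signedArea(DCE) = -4 ∩ DE · CB = 55]
   → D = (-9/2, 9/2)

B = (-3, -1)
D = (-9/2, 9/2)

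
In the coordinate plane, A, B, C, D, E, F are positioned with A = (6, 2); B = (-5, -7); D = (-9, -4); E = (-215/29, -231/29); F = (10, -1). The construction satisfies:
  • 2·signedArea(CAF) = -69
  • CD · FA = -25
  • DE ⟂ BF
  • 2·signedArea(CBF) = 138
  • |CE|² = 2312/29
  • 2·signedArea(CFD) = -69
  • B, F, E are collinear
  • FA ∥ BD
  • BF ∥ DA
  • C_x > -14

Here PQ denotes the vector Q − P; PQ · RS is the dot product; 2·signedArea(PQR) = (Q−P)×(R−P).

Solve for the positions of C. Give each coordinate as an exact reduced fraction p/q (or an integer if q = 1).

C = (-13, -1)

1. C_x = -13  [2·signedArea(CFD) = -69 ∩ 2·signedArea(CAF) = -69]
2. C_y = -1  [2·signedArea(CFD) = -69 ∩ 2·signedArea(CAF) = -69]
   → C = (-13, -1)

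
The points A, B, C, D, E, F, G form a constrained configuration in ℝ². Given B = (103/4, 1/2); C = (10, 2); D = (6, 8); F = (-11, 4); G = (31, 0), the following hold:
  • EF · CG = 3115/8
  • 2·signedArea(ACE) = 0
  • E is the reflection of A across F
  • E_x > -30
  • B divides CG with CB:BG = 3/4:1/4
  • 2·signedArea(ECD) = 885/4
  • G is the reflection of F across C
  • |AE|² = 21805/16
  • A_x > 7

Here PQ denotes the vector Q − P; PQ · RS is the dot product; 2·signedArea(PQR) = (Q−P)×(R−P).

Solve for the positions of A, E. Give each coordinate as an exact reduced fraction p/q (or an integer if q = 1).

A = (59/8, 9/4)
E = (-235/8, 23/4)

1. E_x = -235/8  [2·signedArea(ECD) = 885/4 ∩ EF · CG = 3115/8]
2. E_y = 23/4  [2·signedArea(ECD) = 885/4 ∩ EF · CG = 3115/8]
   → E = (-235/8, 23/4)
3. A_x = 59/8  [2·signedArea(ACE) = 0 ∩ E is the reflection of A across F]
4. A_y = 9/4  [2·signedArea(ACE) = 0 ∩ E is the reflection of A across F]
   → A = (59/8, 9/4)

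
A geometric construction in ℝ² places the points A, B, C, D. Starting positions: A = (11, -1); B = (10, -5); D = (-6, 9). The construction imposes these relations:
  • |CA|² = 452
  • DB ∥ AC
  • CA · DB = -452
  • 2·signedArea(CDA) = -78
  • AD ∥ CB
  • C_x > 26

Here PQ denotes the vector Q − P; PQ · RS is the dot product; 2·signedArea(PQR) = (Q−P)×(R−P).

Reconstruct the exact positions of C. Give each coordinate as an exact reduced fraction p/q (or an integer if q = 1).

1. C_x = 27  [AD ∥ CB ∩ DB ∥ AC]
2. C_y = -15  [AD ∥ CB ∩ DB ∥ AC]
   → C = (27, -15)

C = (27, -15)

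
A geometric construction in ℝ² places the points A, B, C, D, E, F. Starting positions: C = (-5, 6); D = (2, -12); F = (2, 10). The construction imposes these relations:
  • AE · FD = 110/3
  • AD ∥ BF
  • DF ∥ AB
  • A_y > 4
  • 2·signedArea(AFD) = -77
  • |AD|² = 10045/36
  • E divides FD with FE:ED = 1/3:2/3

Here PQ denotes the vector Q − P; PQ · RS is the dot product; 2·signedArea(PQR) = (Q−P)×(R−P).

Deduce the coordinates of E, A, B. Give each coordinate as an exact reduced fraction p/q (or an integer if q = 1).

1. E_x = 2  [E divides FD with FE:ED = 1/3:2/3]
2. E_y = 8/3  [E divides FD with FE:ED = 1/3:2/3]
   → E = (2, 8/3)
3. A_x = -3/2  [AE · FD = 110/3 ∩ 2·signedArea(AFD) = -77]
4. A_y = 13/3  [AE · FD = 110/3 ∩ 2·signedArea(AFD) = -77]
   → A = (-3/2, 13/3)
5. B_x = -3/2  [AD ∥ BF ∩ DF ∥ AB]
6. B_y = 79/3  [AD ∥ BF ∩ DF ∥ AB]
   → B = (-3/2, 79/3)

A = (-3/2, 13/3)
B = (-3/2, 79/3)
E = (2, 8/3)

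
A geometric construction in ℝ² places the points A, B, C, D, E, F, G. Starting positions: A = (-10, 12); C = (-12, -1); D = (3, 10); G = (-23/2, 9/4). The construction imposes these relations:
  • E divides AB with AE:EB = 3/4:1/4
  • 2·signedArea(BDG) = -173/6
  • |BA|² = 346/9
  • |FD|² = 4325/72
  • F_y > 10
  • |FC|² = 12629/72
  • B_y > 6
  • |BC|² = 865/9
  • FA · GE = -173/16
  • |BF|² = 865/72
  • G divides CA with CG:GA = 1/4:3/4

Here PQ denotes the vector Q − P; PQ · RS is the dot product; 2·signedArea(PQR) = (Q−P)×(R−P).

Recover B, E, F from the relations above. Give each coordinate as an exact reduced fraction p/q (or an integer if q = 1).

B = (-19/3, 7)
E = (-29/4, 33/4)
F = (-19/4, 121/12)

1. B_x = -19/3  [line 31/4·x + -29/2·y + 1807/12 = 0 ∩ |BC|² = 865/9]
2. B_y = 7  [line 31/4·x + -29/2·y + 1807/12 = 0 ∩ |BC|² = 865/9]
   → B = (-19/3, 7)
3. E_x = -29/4  [E divides AB with AE:EB = 3/4:1/4]
4. E_y = 33/4  [E divides AB with AE:EB = 3/4:1/4]
   → E = (-29/4, 33/4)
5. F_x = -19/4  [line -17/4·x + -6·y + 645/16 = 0 ∩ |FC|² = 12629/72]
6. F_y = 121/12  [line -17/4·x + -6·y + 645/16 = 0 ∩ |FC|² = 12629/72]
   → F = (-19/4, 121/12)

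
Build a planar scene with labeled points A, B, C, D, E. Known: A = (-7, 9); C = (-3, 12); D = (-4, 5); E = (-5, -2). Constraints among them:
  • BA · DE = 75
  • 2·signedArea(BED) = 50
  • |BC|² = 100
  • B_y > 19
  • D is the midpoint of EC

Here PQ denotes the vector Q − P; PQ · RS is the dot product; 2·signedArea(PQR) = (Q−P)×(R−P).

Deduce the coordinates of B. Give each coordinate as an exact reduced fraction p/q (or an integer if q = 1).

1. B_x = -9  [2·signedArea(BED) = 50 ∩ BA · DE = 75]
2. B_y = 20  [2·signedArea(BED) = 50 ∩ BA · DE = 75]
   → B = (-9, 20)

B = (-9, 20)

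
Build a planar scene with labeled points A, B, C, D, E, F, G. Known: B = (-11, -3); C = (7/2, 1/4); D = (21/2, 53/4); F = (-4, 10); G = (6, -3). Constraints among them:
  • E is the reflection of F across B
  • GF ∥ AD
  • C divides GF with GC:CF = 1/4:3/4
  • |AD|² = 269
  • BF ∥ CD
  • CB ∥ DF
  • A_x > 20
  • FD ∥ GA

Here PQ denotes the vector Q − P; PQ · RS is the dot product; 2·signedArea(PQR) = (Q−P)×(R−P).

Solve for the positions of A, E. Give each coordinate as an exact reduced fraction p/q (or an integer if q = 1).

A = (41/2, 1/4)
E = (-18, -16)

1. A_x = 41/2  [GF ∥ AD ∩ FD ∥ GA]
2. A_y = 1/4  [GF ∥ AD ∩ FD ∥ GA]
   → A = (41/2, 1/4)
3. E_x = -18  [E is the reflection of F across B]
4. E_y = -16  [E is the reflection of F across B]
   → E = (-18, -16)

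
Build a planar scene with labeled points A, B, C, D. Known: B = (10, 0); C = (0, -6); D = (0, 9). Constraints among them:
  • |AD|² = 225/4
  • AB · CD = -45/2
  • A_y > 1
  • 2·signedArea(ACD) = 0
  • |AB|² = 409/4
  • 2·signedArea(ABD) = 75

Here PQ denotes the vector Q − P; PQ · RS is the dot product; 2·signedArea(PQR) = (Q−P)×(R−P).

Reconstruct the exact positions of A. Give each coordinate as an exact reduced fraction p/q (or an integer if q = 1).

1. A_x = 0  [2·signedArea(ACD) = 0 ∩ AB · CD = -45/2]
2. A_y = 3/2  [2·signedArea(ACD) = 0 ∩ AB · CD = -45/2]
   → A = (0, 3/2)

A = (0, 3/2)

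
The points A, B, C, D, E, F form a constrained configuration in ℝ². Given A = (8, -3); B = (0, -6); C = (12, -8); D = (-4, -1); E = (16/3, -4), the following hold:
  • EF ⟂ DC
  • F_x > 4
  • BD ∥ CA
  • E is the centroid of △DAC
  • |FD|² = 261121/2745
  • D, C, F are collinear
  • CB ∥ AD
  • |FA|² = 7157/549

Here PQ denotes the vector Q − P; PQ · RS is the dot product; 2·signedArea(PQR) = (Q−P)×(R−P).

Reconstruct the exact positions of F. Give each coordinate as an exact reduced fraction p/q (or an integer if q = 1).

1. F_x = 4516/915  [D, C, F are collinear ∩ EF ⟂ DC]
2. F_y = -4492/915  [D, C, F are collinear ∩ EF ⟂ DC]
   → F = (4516/915, -4492/915)

F = (4516/915, -4492/915)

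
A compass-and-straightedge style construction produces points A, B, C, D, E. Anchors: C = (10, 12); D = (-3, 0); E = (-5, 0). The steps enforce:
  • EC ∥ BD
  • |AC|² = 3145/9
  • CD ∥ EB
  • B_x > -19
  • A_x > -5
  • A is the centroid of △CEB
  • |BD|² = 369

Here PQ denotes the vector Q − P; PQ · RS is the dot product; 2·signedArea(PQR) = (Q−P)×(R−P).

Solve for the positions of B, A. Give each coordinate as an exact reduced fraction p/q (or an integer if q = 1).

A = (-13/3, 0)
B = (-18, -12)

1. B_x = -18  [EC ∥ BD ∩ CD ∥ EB]
2. B_y = -12  [EC ∥ BD ∩ CD ∥ EB]
   → B = (-18, -12)
3. A_x = -13/3  [A is the centroid of △CEB]
4. A_y = 0  [A is the centroid of △CEB]
   → A = (-13/3, 0)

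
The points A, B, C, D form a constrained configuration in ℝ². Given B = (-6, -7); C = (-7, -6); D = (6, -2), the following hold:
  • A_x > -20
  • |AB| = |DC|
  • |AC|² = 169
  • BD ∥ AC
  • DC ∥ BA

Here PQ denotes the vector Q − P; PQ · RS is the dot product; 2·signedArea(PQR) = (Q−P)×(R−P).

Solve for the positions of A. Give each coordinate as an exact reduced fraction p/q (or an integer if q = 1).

1. A_x = -19  [BD ∥ AC ∩ DC ∥ BA]
2. A_y = -11  [BD ∥ AC ∩ DC ∥ BA]
   → A = (-19, -11)

A = (-19, -11)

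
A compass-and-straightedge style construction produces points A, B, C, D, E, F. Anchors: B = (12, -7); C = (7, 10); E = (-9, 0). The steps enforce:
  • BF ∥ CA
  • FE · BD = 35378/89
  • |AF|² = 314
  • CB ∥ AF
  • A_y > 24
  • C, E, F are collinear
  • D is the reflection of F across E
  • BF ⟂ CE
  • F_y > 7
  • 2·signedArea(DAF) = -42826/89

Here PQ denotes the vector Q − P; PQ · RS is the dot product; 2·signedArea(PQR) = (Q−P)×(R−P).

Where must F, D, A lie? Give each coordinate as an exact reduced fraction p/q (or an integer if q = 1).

1. F_x = 263/89  [C, E, F are collinear ∩ BF ⟂ CE]
2. F_y = 665/89  [C, E, F are collinear ∩ BF ⟂ CE]
   → F = (263/89, 665/89)
3. D_x = -1865/89  [D is the reflection of F across E]
4. D_y = -665/89  [D is the reflection of F across E]
   → D = (-1865/89, -665/89)
5. A_x = -182/89  [CB ∥ AF ∩ BF ∥ CA]
6. A_y = 2178/89  [CB ∥ AF ∩ BF ∥ CA]
   → A = (-182/89, 2178/89)

A = (-182/89, 2178/89)
D = (-1865/89, -665/89)
F = (263/89, 665/89)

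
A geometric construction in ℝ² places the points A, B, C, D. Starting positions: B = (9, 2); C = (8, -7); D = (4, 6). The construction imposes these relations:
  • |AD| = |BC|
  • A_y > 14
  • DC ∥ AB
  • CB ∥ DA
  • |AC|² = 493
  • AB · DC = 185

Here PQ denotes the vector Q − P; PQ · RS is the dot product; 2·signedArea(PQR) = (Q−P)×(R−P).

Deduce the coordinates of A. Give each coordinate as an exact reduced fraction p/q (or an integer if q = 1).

1. A_x = 5  [DC ∥ AB ∩ CB ∥ DA]
2. A_y = 15  [DC ∥ AB ∩ CB ∥ DA]
   → A = (5, 15)

A = (5, 15)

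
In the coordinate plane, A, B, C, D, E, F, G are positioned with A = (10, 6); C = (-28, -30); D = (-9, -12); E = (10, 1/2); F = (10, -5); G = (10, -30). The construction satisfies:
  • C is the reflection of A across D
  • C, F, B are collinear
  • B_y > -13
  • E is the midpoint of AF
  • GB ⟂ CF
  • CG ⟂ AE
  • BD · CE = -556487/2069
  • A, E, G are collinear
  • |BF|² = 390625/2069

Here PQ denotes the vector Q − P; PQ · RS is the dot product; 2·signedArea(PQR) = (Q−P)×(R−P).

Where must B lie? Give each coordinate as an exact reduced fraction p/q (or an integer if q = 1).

B = (-3060/2069, -25970/2069)

1. B_x = -3060/2069  [C, F, B are collinear ∩ GB ⟂ CF]
2. B_y = -25970/2069  [C, F, B are collinear ∩ GB ⟂ CF]
   → B = (-3060/2069, -25970/2069)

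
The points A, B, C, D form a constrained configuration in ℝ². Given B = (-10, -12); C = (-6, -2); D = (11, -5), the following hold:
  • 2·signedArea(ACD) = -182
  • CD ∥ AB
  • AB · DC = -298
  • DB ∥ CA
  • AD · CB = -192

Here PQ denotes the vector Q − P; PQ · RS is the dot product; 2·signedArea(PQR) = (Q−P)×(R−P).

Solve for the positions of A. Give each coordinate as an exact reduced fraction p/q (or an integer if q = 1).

A = (-27, -9)

1. A_x = -27  [CD ∥ AB ∩ DB ∥ CA]
2. A_y = -9  [CD ∥ AB ∩ DB ∥ CA]
   → A = (-27, -9)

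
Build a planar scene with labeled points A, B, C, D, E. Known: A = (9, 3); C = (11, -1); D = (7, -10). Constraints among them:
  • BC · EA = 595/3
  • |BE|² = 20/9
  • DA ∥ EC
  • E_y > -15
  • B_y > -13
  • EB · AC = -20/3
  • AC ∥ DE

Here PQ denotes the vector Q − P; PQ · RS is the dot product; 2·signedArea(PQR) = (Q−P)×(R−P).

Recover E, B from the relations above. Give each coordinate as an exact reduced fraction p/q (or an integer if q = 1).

1. E_x = 9  [DA ∥ EC ∩ AC ∥ DE]
2. E_y = -14  [DA ∥ EC ∩ AC ∥ DE]
   → E = (9, -14)
3. B_x = 25/3  [BC · EA = 595/3 ∩ EB · AC = -20/3]
4. B_y = -38/3  [BC · EA = 595/3 ∩ EB · AC = -20/3]
   → B = (25/3, -38/3)

B = (25/3, -38/3)
E = (9, -14)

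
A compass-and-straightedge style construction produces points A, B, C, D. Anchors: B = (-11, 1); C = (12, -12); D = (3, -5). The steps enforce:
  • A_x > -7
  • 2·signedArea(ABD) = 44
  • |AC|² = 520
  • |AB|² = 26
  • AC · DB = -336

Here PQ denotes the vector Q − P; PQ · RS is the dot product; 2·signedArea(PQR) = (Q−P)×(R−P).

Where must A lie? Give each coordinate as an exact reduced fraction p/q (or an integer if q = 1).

1. A_x = -6  [2·signedArea(ABD) = 44 ∩ AC · DB = -336]
2. A_y = 2  [2·signedArea(ABD) = 44 ∩ AC · DB = -336]
   → A = (-6, 2)

A = (-6, 2)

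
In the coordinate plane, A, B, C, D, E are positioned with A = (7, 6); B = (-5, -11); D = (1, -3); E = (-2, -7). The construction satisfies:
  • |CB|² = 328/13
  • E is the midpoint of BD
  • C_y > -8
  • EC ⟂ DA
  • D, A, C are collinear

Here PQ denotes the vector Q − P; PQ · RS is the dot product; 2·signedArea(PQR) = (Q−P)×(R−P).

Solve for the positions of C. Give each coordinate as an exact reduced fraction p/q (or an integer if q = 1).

C = (-23/13, -93/13)

1. C_x = -23/13  [D, A, C are collinear ∩ EC ⟂ DA]
2. C_y = -93/13  [D, A, C are collinear ∩ EC ⟂ DA]
   → C = (-23/13, -93/13)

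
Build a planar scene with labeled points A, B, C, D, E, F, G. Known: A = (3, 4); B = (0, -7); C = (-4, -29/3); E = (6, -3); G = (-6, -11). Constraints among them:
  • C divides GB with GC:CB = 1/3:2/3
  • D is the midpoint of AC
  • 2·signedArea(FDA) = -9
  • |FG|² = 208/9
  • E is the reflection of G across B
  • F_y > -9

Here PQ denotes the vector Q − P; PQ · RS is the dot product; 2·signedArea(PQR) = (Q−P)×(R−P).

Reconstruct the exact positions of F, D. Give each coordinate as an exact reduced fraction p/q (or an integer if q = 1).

D = (-1/2, -17/6)
F = (-2, -25/3)

1. D_x = -1/2  [D is the midpoint of AC]
2. D_y = -17/6  [D is the midpoint of AC]
   → D = (-1/2, -17/6)
3. F_x = -2  [line -41/6·x + 7/2·y + 31/2 = 0 ∩ |FG|² = 208/9]
4. F_y = -25/3  [line -41/6·x + 7/2·y + 31/2 = 0 ∩ |FG|² = 208/9]
   → F = (-2, -25/3)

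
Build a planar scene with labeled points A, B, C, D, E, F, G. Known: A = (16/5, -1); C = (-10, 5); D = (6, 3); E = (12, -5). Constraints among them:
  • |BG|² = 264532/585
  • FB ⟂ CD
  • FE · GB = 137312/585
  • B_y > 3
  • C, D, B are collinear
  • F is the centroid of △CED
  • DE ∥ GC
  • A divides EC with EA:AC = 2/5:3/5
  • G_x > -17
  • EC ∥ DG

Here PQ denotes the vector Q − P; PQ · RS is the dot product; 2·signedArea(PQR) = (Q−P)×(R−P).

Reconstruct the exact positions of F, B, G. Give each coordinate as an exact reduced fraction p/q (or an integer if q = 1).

1. F_x = 8/3  [F is the centroid of △CED]
2. F_y = 1  [F is the centroid of △CED]
   → F = (8/3, 1)
3. B_x = 578/195  [C, D, B are collinear ∩ FB ⟂ CD]
4. B_y = 659/195  [C, D, B are collinear ∩ FB ⟂ CD]
   → B = (578/195, 659/195)
5. G_x = -16  [DE ∥ GC ∩ EC ∥ DG]
6. G_y = 13  [DE ∥ GC ∩ EC ∥ DG]
   → G = (-16, 13)

B = (578/195, 659/195)
F = (8/3, 1)
G = (-16, 13)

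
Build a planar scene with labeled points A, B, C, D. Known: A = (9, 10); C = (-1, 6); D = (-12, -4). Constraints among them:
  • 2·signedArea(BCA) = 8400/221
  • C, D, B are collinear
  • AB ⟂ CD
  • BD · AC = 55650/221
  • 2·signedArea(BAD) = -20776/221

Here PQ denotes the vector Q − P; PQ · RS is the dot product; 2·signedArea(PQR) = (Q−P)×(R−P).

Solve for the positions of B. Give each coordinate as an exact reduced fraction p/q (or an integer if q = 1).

B = (1429/221, 2826/221)

1. B_x = 1429/221  [C, D, B are collinear ∩ AB ⟂ CD]
2. B_y = 2826/221  [C, D, B are collinear ∩ AB ⟂ CD]
   → B = (1429/221, 2826/221)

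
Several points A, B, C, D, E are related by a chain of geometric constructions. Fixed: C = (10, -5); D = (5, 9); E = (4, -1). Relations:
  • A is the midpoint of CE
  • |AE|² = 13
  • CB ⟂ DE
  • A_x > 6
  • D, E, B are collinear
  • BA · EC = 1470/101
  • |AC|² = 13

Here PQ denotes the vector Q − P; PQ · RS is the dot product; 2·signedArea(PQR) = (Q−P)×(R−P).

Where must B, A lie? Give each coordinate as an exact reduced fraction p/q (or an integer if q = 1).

A = (7, -3)
B = (370/101, -441/101)

1. B_x = 370/101  [D, E, B are collinear ∩ CB ⟂ DE]
2. B_y = -441/101  [D, E, B are collinear ∩ CB ⟂ DE]
   → B = (370/101, -441/101)
3. A_x = 7  [A is the midpoint of CE]
4. A_y = -3  [A is the midpoint of CE]
   → A = (7, -3)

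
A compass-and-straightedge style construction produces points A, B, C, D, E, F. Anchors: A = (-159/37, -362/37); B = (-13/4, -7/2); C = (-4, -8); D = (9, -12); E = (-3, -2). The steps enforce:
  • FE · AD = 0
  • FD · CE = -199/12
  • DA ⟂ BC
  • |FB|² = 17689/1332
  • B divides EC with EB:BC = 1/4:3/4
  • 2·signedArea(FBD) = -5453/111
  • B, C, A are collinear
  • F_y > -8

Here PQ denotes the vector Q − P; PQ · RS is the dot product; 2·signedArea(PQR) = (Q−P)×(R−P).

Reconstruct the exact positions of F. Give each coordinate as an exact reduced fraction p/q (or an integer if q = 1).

1. F_x = -1709/444  [FE · AD = 0 ∩ 2·signedArea(FBD) = -5453/111]
2. F_y = -525/74  [FE · AD = 0 ∩ 2·signedArea(FBD) = -5453/111]
   → F = (-1709/444, -525/74)

F = (-1709/444, -525/74)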